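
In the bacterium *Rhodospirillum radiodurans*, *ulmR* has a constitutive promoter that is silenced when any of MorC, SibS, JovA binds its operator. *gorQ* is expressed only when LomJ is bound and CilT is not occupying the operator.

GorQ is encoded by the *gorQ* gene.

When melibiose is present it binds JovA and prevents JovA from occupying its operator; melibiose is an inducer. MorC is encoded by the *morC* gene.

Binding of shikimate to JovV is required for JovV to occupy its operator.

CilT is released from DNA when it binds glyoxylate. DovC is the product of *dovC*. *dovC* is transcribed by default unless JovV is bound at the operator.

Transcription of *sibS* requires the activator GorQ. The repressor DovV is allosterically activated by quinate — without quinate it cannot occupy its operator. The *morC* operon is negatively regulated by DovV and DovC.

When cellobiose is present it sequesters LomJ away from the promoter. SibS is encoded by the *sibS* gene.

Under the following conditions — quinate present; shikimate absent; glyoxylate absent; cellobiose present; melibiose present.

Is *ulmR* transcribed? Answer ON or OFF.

ON

Quinate is present, so DovV is active.
Shikimate is absent, so JovV is inactive.
With no repressor bound, *dovC* is transcribed.
So DovC is produced and active.
With repressor DovV bound, *morC* is not transcribed.
So MorC is not produced.
Cellobiose is present, so LomJ is inactive.
Glyoxylate is absent, so CilT is active.
With repressor CilT bound, *gorQ* is not transcribed.
So GorQ is not produced.
Required activator GorQ is absent, so *sibS* is not transcribed.
So SibS is not produced.
Melibiose is present, so JovA is inactive.
With no repressor bound, *ulmR* is transcribed.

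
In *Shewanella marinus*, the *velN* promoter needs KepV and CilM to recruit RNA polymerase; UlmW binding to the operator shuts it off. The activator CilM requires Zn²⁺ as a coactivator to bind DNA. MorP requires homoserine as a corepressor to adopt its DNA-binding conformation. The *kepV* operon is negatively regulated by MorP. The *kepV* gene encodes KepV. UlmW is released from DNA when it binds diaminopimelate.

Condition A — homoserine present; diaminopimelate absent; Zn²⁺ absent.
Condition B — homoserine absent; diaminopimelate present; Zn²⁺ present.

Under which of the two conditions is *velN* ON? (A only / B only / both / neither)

Condition A:
Homoserine is present, so MorP is active.
With repressor MorP bound, *kepV* is not transcribed.
So KepV is not produced.
Diaminopimelate is absent, so UlmW is active.
Zn²⁺ is absent, so CilM is inactive.
With repressor UlmW bound, *velN* is not transcribed.
→ *velN* is OFF in A.
Condition B:
Homoserine is absent, so MorP is inactive.
With no repressor bound, *kepV* is transcribed.
So KepV is produced and active.
Diaminopimelate is present, so UlmW is inactive.
Zn²⁺ is present, so CilM is active.
No repressor is bound and KepV and CilM are active, so *velN* is transcribed.
→ *velN* is ON in B.

B only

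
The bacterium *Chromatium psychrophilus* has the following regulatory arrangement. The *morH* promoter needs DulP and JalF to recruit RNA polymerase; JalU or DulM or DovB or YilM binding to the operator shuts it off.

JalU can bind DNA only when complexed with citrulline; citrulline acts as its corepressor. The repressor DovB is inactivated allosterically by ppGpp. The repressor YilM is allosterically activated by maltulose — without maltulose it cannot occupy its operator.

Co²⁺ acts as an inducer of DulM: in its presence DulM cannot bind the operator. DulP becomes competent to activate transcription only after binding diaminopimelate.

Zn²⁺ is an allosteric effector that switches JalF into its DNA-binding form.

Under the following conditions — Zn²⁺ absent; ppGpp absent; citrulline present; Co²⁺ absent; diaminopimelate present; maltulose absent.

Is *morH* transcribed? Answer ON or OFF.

OFF

Citrulline is present, so JalU is active.
Diaminopimelate is present, so DulP is active.
Zn²⁺ is absent, so JalF is inactive.
Co²⁺ is absent, so DulM is active.
ppGpp is absent, so DovB is active.
Maltulose is absent, so YilM is inactive.
With repressor JalU bound, *morH* is not transcribed.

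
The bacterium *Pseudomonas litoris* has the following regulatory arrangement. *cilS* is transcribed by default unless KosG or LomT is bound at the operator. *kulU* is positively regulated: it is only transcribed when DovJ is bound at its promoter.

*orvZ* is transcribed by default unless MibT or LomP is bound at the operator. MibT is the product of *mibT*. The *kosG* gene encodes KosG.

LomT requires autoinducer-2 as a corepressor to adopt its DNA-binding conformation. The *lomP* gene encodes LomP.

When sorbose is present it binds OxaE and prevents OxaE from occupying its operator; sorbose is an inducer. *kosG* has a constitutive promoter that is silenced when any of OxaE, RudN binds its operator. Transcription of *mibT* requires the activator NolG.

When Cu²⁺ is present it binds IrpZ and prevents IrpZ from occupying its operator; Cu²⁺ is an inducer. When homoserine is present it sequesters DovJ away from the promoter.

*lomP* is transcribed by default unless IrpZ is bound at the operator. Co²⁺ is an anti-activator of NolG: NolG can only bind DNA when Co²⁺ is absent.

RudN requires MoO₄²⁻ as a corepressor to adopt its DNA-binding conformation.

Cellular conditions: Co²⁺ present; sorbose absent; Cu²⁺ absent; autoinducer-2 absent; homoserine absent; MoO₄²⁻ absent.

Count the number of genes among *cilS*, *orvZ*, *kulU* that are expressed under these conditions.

Sorbose is absent, so OxaE is active.
MoO₄²⁻ is absent, so RudN is inactive.
With repressor OxaE bound, *kosG* is not transcribed.
So KosG is not produced.
Autoinducer-2 is absent, so LomT is inactive.
With no repressor bound, *cilS* is transcribed.
→ *cilS* is ON.
Co²⁺ is present, so NolG is inactive.
Required activator NolG is absent, so *mibT* is not transcribed.
So MibT is not produced.
Cu²⁺ is absent, so IrpZ is active.
With repressor IrpZ bound, *lomP* is not transcribed.
So LomP is not produced.
With no repressor bound, *orvZ* is transcribed.
→ *orvZ* is ON.
Homoserine is absent, so DovJ is active.
No repressor is bound and DovJ is active, so *kulU* is transcribed.
→ *kulU* is ON.
3 of the 3 genes are transcribed.

3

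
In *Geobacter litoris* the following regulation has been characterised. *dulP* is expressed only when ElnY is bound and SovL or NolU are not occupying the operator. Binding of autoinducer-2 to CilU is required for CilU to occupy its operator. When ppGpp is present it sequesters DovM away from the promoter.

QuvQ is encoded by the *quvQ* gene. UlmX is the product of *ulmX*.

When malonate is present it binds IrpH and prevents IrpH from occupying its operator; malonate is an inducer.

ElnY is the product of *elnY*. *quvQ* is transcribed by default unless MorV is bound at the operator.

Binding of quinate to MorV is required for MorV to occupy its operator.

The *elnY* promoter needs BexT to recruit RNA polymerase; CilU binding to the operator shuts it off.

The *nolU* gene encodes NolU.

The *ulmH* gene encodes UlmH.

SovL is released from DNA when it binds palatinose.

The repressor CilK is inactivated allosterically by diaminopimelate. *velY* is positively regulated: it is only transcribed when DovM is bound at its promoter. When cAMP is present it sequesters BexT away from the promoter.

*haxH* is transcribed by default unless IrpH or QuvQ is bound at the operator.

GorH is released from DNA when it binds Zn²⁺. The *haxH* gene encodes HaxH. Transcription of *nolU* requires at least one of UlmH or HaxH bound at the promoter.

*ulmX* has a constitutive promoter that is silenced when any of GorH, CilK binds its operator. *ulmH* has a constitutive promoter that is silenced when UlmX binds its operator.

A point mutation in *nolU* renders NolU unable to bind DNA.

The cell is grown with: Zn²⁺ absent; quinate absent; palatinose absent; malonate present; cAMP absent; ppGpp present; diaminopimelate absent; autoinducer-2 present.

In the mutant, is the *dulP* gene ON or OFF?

Palatinose is absent, so SovL is active.
cAMP is absent, so BexT is active.
Autoinducer-2 is present, so CilU is active.
With repressor CilU bound, *elnY* is not transcribed.
So ElnY is not produced.
NolU is non-functional in this strain, so it has no effect.
With repressor SovL bound, *dulP* is not transcribed.

OFF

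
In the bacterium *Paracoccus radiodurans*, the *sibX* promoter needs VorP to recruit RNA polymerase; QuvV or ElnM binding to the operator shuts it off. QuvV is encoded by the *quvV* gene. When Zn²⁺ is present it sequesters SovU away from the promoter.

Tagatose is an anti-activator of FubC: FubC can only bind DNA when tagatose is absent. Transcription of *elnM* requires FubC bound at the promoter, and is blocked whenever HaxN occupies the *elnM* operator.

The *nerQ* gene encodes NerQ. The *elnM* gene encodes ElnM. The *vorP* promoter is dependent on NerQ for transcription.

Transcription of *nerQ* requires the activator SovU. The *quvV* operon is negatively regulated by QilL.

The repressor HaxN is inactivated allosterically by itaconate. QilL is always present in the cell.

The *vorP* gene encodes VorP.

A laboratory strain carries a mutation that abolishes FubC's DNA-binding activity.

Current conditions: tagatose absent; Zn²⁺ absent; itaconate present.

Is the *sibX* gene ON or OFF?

Zn²⁺ is absent, so SovU is active.
No repressor is bound and SovU is active, so *nerQ* is transcribed.
So NerQ is produced and active.
No repressor is bound and NerQ is active, so *vorP* is transcribed.
So VorP is produced and active.
QilL is produced constitutively and is active.
With repressor QilL bound, *quvV* is not transcribed.
So QuvV is not produced.
Itaconate is present, so HaxN is inactive.
FubC is non-functional in this strain, so it has no effect.
Required activator FubC is absent, so *elnM* is not transcribed.
So ElnM is not produced.
No repressor is bound and VorP is active, so *sibX* is transcribed.

ON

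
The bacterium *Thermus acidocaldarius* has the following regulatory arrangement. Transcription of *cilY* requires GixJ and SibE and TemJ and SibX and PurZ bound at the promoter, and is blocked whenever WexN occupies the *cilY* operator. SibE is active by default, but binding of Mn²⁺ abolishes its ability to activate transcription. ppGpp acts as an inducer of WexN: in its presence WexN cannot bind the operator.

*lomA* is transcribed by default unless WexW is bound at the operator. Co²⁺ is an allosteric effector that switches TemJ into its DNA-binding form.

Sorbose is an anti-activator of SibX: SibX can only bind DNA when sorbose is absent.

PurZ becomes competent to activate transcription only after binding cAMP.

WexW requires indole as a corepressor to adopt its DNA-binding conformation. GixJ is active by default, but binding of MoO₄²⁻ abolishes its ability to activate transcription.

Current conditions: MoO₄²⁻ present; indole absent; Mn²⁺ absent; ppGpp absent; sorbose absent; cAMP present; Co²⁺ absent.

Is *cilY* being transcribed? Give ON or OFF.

OFF

MoO₄²⁻ is present, so GixJ is inactive.
Mn²⁺ is absent, so SibE is active.
ppGpp is absent, so WexN is active.
Co²⁺ is absent, so TemJ is inactive.
Sorbose is absent, so SibX is active.
cAMP is present, so PurZ is active.
With repressor WexN bound, *cilY* is not transcribed.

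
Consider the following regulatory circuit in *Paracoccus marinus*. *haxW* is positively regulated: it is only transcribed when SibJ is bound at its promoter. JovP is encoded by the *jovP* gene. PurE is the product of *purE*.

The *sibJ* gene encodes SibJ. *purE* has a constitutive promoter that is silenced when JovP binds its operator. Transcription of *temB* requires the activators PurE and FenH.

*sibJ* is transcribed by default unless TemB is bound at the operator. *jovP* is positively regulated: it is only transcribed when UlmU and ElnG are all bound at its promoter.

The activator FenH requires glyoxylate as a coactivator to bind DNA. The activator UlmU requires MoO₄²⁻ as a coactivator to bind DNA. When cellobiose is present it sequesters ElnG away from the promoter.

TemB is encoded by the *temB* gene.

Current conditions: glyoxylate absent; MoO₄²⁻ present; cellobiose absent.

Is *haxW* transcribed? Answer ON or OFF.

MoO₄²⁻ is present, so UlmU is active.
Cellobiose is absent, so ElnG is active.
No repressor is bound and UlmU and ElnG are active, so *jovP* is transcribed.
So JovP is produced and active.
With repressor JovP bound, *purE* is not transcribed.
So PurE is not produced.
Glyoxylate is absent, so FenH is inactive.
Required activator PurE is absent, so *temB* is not transcribed.
So TemB is not produced.
With no repressor bound, *sibJ* is transcribed.
So SibJ is produced and active.
No repressor is bound and SibJ is active, so *haxW* is transcribed.

ON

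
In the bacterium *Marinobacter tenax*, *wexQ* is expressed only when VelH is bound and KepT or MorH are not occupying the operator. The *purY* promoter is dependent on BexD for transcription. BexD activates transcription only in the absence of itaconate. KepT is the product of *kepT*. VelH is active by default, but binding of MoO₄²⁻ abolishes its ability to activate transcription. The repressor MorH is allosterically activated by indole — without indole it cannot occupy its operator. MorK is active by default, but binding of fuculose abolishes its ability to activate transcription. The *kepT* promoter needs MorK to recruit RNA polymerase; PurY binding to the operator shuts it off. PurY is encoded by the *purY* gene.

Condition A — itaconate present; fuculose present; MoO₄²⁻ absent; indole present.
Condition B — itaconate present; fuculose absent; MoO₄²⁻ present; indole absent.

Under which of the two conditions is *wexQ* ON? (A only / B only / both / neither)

Condition A:
Itaconate is present, so BexD is inactive.
Required activator BexD is absent, so *purY* is not transcribed.
So PurY is not produced.
Fuculose is present, so MorK is inactive.
Required activator MorK is absent, so *kepT* is not transcribed.
So KepT is not produced.
MoO₄²⁻ is absent, so VelH is active.
Indole is present, so MorH is active.
With repressor MorH bound, *wexQ* is not transcribed.
→ *wexQ* is OFF in A.
Condition B:
Itaconate is present, so BexD is inactive.
Required activator BexD is absent, so *purY* is not transcribed.
So PurY is not produced.
Fuculose is absent, so MorK is active.
No repressor is bound and MorK is active, so *kepT* is transcribed.
So KepT is produced and active.
MoO₄²⁻ is present, so VelH is inactive.
Indole is absent, so MorH is inactive.
With repressor KepT bound, *wexQ* is not transcribed.
→ *wexQ* is OFF in B.

neither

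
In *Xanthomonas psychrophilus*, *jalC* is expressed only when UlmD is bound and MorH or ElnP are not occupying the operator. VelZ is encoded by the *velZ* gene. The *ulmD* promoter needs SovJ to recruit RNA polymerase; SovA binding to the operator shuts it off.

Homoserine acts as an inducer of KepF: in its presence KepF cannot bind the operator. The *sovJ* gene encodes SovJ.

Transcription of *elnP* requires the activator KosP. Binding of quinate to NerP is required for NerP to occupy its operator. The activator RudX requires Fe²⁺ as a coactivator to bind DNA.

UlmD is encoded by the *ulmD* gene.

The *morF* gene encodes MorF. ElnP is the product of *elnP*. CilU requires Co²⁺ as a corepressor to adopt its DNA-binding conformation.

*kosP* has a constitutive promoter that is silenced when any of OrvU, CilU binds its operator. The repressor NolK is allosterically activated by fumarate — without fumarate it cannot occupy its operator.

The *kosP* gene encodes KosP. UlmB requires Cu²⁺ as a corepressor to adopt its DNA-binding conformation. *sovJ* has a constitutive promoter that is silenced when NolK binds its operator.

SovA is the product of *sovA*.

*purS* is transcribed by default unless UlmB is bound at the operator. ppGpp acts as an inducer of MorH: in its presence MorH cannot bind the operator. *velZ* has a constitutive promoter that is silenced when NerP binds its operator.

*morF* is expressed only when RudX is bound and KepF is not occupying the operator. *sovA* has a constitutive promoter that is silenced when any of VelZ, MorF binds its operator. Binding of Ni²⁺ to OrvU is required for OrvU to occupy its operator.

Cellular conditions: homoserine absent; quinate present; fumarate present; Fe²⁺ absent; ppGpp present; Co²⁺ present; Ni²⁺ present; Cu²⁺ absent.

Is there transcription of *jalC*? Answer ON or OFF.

OFF

ppGpp is present, so MorH is inactive.
Ni²⁺ is present, so OrvU is active.
Co²⁺ is present, so CilU is active.
With repressor OrvU bound, *kosP* is not transcribed.
So KosP is not produced.
Required activator KosP is absent, so *elnP* is not transcribed.
So ElnP is not produced.
Fumarate is present, so NolK is active.
With repressor NolK bound, *sovJ* is not transcribed.
So SovJ is not produced.
Quinate is present, so NerP is active.
With repressor NerP bound, *velZ* is not transcribed.
So VelZ is not produced.
Fe²⁺ is absent, so RudX is inactive.
Homoserine is absent, so KepF is active.
With repressor KepF bound, *morF* is not transcribed.
So MorF is not produced.
With no repressor bound, *sovA* is transcribed.
So SovA is produced and active.
With repressor SovA bound, *ulmD* is not transcribed.
So UlmD is not produced.
Required activator UlmD is absent, so *jalC* is not transcribed.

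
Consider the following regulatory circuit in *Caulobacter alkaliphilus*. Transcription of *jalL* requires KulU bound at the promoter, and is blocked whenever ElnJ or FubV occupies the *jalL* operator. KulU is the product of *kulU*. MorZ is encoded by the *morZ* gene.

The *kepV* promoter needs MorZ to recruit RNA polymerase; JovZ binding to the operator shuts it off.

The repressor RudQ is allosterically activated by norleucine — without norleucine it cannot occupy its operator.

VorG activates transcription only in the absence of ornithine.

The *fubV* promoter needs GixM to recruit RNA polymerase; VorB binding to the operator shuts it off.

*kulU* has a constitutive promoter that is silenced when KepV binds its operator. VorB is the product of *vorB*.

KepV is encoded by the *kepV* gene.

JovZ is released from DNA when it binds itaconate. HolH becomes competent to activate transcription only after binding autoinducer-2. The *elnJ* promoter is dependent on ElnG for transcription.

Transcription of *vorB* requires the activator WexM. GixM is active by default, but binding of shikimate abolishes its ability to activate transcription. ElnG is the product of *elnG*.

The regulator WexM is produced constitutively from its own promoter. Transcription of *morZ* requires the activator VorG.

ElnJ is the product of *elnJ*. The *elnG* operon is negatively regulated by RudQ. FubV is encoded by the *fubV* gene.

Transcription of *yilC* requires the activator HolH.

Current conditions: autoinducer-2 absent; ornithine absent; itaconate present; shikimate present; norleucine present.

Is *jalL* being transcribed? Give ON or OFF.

Norleucine is present, so RudQ is active.
With repressor RudQ bound, *elnG* is not transcribed.
So ElnG is not produced.
Required activator ElnG is absent, so *elnJ* is not transcribed.
So ElnJ is not produced.
WexM is produced constitutively and is active.
No repressor is bound and WexM is active, so *vorB* is transcribed.
So VorB is produced and active.
Shikimate is present, so GixM is inactive.
With repressor VorB bound, *fubV* is not transcribed.
So FubV is not produced.
Ornithine is absent, so VorG is active.
No repressor is bound and VorG is active, so *morZ* is transcribed.
So MorZ is produced and active.
Itaconate is present, so JovZ is inactive.
No repressor is bound and MorZ is active, so *kepV* is transcribed.
So KepV is produced and active.
With repressor KepV bound, *kulU* is not transcribed.
So KulU is not produced.
Required activator KulU is absent, so *jalL* is not transcribed.

OFF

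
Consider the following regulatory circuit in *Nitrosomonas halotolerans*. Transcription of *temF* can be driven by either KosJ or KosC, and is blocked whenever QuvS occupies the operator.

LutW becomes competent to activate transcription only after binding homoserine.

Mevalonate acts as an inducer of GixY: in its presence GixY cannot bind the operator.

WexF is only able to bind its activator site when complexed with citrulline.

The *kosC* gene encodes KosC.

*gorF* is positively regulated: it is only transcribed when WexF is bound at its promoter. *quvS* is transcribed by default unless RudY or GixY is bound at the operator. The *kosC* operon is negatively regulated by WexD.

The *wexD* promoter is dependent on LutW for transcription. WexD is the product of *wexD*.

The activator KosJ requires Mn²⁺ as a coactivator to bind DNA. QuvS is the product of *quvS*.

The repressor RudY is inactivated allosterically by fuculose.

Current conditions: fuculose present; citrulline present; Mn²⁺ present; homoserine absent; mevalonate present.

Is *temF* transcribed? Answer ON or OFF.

OFF

Mn²⁺ is present, so KosJ is active.
Homoserine is absent, so LutW is inactive.
Required activator LutW is absent, so *wexD* is not transcribed.
So WexD is not produced.
With no repressor bound, *kosC* is transcribed.
So KosC is produced and active.
Fuculose is present, so RudY is inactive.
Mevalonate is present, so GixY is inactive.
With no repressor bound, *quvS* is transcribed.
So QuvS is produced and active.
With repressor QuvS bound, *temF* is not transcribed.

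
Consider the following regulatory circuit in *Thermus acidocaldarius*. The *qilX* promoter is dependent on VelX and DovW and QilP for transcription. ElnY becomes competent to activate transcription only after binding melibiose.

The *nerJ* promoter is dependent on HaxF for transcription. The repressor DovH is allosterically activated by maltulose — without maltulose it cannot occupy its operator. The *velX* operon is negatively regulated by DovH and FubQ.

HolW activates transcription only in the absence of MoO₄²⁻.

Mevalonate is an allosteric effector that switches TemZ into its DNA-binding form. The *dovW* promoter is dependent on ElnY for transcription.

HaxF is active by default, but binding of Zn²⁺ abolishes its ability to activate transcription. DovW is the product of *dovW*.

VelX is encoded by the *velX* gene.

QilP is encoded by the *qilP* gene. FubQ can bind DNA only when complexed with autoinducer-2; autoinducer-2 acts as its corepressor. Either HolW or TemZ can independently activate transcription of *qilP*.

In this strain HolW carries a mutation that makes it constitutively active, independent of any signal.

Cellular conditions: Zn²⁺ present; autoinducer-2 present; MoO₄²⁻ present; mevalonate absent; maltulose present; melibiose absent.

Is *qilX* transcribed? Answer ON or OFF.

OFF

Maltulose is present, so DovH is active.
Autoinducer-2 is present, so FubQ is active.
With repressor DovH bound, *velX* is not transcribed.
So VelX is not produced.
Melibiose is absent, so ElnY is inactive.
Required activator ElnY is absent, so *dovW* is not transcribed.
So DovW is not produced.
HolW is constitutively active in this strain.
Mevalonate is absent, so TemZ is inactive.
Activator HolW is present, so *qilP* is transcribed.
So QilP is produced and active.
Required activator VelX is absent, so *qilX* is not transcribed.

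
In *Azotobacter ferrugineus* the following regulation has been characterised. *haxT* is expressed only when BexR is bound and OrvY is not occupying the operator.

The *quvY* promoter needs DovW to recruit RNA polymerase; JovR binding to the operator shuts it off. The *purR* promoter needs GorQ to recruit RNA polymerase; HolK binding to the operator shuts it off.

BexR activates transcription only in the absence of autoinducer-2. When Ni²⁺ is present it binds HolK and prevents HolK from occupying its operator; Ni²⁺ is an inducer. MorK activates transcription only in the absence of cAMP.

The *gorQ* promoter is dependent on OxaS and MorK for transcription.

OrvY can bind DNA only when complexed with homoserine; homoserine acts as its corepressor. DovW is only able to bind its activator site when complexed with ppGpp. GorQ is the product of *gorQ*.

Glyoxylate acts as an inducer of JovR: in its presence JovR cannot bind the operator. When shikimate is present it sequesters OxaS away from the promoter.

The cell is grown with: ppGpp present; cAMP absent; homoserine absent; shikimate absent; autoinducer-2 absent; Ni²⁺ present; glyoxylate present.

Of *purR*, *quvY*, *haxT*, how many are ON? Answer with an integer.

Ni²⁺ is present, so HolK is inactive.
Shikimate is absent, so OxaS is active.
cAMP is absent, so MorK is active.
No repressor is bound and OxaS and MorK are active, so *gorQ* is transcribed.
So GorQ is produced and active.
No repressor is bound and GorQ is active, so *purR* is transcribed.
→ *purR* is ON.
ppGpp is present, so DovW is active.
Glyoxylate is present, so JovR is inactive.
No repressor is bound and DovW is active, so *quvY* is transcribed.
→ *quvY* is ON.
Autoinducer-2 is absent, so BexR is active.
Homoserine is absent, so OrvY is inactive.
No repressor is bound and BexR is active, so *haxT* is transcribed.
→ *haxT* is ON.
3 of the 3 genes are transcribed.

3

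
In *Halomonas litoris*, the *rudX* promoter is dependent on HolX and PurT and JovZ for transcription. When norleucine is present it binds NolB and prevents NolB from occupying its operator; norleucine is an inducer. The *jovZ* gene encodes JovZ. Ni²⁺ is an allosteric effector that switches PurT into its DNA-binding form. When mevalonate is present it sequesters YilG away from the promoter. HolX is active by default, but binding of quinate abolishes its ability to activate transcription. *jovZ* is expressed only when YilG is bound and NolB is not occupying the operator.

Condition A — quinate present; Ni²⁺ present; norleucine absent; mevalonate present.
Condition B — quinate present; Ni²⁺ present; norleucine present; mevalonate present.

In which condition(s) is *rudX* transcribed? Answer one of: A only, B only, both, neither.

Condition A:
Quinate is present, so HolX is inactive.
Ni²⁺ is present, so PurT is active.
Norleucine is absent, so NolB is active.
Mevalonate is present, so YilG is inactive.
With repressor NolB bound, *jovZ* is not transcribed.
So JovZ is not produced.
Required activator HolX is absent, so *rudX* is not transcribed.
→ *rudX* is OFF in A.
Condition B:
Quinate is present, so HolX is inactive.
Ni²⁺ is present, so PurT is active.
Norleucine is present, so NolB is inactive.
Mevalonate is present, so YilG is inactive.
Required activator YilG is absent, so *jovZ* is not transcribed.
So JovZ is not produced.
Required activator HolX is absent, so *rudX* is not transcribed.
→ *rudX* is OFF in B.

neither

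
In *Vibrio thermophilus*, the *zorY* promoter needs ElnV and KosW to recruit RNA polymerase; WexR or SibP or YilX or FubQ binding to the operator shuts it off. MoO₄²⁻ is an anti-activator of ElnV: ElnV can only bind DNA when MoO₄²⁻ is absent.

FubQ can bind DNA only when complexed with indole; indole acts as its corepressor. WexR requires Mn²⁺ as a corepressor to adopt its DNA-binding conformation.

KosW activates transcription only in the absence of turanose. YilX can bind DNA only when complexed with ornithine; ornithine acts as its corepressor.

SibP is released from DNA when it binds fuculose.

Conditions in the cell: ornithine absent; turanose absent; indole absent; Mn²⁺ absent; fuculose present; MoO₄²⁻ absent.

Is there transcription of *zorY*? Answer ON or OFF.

ON

MoO₄²⁻ is absent, so ElnV is active.
Mn²⁺ is absent, so WexR is inactive.
Turanose is absent, so KosW is active.
Fuculose is present, so SibP is inactive.
Ornithine is absent, so YilX is inactive.
Indole is absent, so FubQ is inactive.
No repressor is bound and ElnV and KosW are active, so *zorY* is transcribed.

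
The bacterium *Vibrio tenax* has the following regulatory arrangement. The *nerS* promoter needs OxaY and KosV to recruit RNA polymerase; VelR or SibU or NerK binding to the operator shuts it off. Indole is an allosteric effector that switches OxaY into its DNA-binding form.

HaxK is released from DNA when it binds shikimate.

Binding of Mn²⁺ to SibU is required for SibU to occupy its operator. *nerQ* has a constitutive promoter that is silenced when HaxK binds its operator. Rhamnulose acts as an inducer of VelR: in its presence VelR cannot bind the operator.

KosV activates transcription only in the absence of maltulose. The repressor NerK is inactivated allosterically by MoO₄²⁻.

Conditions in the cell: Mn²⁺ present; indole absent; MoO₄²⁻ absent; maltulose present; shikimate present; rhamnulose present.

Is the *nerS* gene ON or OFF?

OFF

Rhamnulose is present, so VelR is inactive.
Mn²⁺ is present, so SibU is active.
Indole is absent, so OxaY is inactive.
Maltulose is present, so KosV is inactive.
MoO₄²⁻ is absent, so NerK is active.
With repressor SibU bound, *nerS* is not transcribed.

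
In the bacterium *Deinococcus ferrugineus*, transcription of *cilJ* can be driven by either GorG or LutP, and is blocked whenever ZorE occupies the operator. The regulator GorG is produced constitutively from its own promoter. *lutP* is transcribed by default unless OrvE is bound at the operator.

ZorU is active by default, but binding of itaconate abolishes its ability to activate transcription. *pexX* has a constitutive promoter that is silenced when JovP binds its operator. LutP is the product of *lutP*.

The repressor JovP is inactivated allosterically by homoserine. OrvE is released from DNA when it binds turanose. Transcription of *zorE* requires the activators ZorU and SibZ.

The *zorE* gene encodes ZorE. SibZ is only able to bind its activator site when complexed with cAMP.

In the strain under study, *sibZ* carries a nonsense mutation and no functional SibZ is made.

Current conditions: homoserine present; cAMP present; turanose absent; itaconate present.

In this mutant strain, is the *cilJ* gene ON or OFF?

GorG is produced constitutively and is active.
Turanose is absent, so OrvE is active.
With repressor OrvE bound, *lutP* is not transcribed.
So LutP is not produced.
Itaconate is present, so ZorU is inactive.
SibZ is non-functional in this strain, so it has no effect.
Required activator ZorU is absent, so *zorE* is not transcribed.
So ZorE is not produced.
Activator GorG is present, so *cilJ* is transcribed.

ON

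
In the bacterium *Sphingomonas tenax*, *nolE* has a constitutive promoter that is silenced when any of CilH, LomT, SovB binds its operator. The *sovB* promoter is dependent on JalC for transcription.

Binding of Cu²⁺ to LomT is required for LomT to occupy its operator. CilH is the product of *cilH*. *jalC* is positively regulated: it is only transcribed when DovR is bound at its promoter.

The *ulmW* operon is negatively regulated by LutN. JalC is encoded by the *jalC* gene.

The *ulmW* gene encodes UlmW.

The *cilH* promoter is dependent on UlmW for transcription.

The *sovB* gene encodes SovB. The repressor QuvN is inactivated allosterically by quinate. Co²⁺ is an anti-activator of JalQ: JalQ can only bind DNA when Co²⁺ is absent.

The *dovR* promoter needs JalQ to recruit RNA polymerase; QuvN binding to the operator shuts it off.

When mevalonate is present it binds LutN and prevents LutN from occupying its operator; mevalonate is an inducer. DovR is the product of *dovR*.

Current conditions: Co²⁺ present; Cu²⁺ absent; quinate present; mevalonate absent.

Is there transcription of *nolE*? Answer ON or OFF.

ON

Mevalonate is absent, so LutN is active.
With repressor LutN bound, *ulmW* is not transcribed.
So UlmW is not produced.
Required activator UlmW is absent, so *cilH* is not transcribed.
So CilH is not produced.
Cu²⁺ is absent, so LomT is inactive.
Quinate is present, so QuvN is inactive.
Co²⁺ is present, so JalQ is inactive.
Required activator JalQ is absent, so *dovR* is not transcribed.
So DovR is not produced.
Required activator DovR is absent, so *jalC* is not transcribed.
So JalC is not produced.
Required activator JalC is absent, so *sovB* is not transcribed.
So SovB is not produced.
With no repressor bound, *nolE* is transcribed.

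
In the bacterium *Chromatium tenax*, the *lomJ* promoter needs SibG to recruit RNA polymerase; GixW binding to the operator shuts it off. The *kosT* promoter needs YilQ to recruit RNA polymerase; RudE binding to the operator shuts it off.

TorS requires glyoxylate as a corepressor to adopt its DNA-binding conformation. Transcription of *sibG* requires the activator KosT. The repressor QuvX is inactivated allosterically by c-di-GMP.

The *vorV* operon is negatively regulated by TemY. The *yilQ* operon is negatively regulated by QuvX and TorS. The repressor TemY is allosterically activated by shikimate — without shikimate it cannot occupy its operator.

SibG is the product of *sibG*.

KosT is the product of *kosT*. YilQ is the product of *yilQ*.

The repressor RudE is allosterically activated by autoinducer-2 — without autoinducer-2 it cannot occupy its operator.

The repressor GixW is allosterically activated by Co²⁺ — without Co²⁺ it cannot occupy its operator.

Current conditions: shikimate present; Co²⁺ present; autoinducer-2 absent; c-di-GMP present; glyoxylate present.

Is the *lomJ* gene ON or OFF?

Co²⁺ is present, so GixW is active.
Autoinducer-2 is absent, so RudE is inactive.
c-di-GMP is present, so QuvX is inactive.
Glyoxylate is present, so TorS is active.
With repressor TorS bound, *yilQ* is not transcribed.
So YilQ is not produced.
Required activator YilQ is absent, so *kosT* is not transcribed.
So KosT is not produced.
Required activator KosT is absent, so *sibG* is not transcribed.
So SibG is not produced.
With repressor GixW bound, *lomJ* is not transcribed.

OFF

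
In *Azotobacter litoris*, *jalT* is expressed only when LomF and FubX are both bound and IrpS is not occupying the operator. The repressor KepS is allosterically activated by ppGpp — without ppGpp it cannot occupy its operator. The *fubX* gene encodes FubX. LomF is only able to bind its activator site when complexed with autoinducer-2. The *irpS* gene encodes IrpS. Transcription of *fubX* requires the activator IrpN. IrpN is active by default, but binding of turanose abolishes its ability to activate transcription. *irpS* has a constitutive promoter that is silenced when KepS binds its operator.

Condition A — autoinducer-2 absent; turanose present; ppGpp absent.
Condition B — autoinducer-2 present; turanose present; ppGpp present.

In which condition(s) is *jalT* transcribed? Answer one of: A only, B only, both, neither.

Condition A:
Autoinducer-2 is absent, so LomF is inactive.
Turanose is present, so IrpN is inactive.
Required activator IrpN is absent, so *fubX* is not transcribed.
So FubX is not produced.
ppGpp is absent, so KepS is inactive.
With no repressor bound, *irpS* is transcribed.
So IrpS is produced and active.
With repressor IrpS bound, *jalT* is not transcribed.
→ *jalT* is OFF in A.
Condition B:
Autoinducer-2 is present, so LomF is active.
Turanose is present, so IrpN is inactive.
Required activator IrpN is absent, so *fubX* is not transcribed.
So FubX is not produced.
ppGpp is present, so KepS is active.
With repressor KepS bound, *irpS* is not transcribed.
So IrpS is not produced.
Required activator FubX is absent, so *jalT* is not transcribed.
→ *jalT* is OFF in B.

neither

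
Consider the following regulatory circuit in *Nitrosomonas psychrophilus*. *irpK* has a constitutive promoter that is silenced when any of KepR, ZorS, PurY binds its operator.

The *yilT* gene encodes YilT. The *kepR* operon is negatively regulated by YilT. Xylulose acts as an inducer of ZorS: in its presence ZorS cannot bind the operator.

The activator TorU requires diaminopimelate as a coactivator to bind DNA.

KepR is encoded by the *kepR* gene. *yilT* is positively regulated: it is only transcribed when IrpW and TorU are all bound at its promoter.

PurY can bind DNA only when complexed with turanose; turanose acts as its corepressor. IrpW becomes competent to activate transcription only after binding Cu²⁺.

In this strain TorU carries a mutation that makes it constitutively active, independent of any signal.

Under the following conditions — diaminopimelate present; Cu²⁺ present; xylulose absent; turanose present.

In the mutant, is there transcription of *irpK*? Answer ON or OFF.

Cu²⁺ is present, so IrpW is active.
TorU is constitutively active in this strain.
No repressor is bound and IrpW and TorU are active, so *yilT* is transcribed.
So YilT is produced and active.
With repressor YilT bound, *kepR* is not transcribed.
So KepR is not produced.
Xylulose is absent, so ZorS is active.
Turanose is present, so PurY is active.
With repressor ZorS bound, *irpK* is not transcribed.

OFF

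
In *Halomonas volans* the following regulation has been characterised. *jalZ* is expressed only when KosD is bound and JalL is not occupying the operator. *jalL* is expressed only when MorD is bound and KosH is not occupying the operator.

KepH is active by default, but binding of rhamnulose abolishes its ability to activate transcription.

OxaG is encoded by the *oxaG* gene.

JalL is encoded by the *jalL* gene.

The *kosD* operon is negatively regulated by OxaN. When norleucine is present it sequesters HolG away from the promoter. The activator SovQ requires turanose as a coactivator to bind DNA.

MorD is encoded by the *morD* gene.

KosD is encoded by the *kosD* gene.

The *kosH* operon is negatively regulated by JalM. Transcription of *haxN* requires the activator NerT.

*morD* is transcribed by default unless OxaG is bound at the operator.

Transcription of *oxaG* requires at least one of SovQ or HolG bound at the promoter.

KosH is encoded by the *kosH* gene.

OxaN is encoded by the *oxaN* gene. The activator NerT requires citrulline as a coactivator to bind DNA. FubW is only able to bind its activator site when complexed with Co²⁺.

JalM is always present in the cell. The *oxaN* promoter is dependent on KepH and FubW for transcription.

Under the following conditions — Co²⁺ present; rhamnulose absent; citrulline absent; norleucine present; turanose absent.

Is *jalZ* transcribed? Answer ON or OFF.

Rhamnulose is absent, so KepH is active.
Co²⁺ is present, so FubW is active.
No repressor is bound and KepH and FubW are active, so *oxaN* is transcribed.
So OxaN is produced and active.
With repressor OxaN bound, *kosD* is not transcribed.
So KosD is not produced.
Turanose is absent, so SovQ is inactive.
Norleucine is present, so HolG is inactive.
No activator is available at the *oxaG* promoter, so *oxaG* is not transcribed.
So OxaG is not produced.
With no repressor bound, *morD* is transcribed.
So MorD is produced and active.
JalM is produced constitutively and is active.
With repressor JalM bound, *kosH* is not transcribed.
So KosH is not produced.
No repressor is bound and MorD is active, so *jalL* is transcribed.
So JalL is produced and active.
With repressor JalL bound, *jalZ* is not transcribed.

OFF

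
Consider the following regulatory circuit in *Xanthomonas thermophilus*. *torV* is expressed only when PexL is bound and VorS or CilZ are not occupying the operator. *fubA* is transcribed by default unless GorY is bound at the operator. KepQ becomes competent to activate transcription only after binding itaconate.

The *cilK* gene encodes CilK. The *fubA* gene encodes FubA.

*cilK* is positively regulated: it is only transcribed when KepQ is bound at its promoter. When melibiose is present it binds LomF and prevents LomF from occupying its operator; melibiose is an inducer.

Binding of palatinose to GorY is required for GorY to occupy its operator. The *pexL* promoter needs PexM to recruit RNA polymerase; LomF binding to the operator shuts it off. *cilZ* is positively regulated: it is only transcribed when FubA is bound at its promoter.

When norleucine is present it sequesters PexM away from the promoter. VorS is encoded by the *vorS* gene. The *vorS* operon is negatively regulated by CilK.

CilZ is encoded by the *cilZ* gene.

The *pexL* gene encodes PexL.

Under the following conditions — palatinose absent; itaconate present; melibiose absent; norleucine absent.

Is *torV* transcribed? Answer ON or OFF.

OFF

Norleucine is absent, so PexM is active.
Melibiose is absent, so LomF is active.
With repressor LomF bound, *pexL* is not transcribed.
So PexL is not produced.
Itaconate is present, so KepQ is active.
No repressor is bound and KepQ is active, so *cilK* is transcribed.
So CilK is produced and active.
With repressor CilK bound, *vorS* is not transcribed.
So VorS is not produced.
Palatinose is absent, so GorY is inactive.
With no repressor bound, *fubA* is transcribed.
So FubA is produced and active.
No repressor is bound and FubA is active, so *cilZ* is transcribed.
So CilZ is produced and active.
With repressor CilZ bound, *torV* is not transcribed.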